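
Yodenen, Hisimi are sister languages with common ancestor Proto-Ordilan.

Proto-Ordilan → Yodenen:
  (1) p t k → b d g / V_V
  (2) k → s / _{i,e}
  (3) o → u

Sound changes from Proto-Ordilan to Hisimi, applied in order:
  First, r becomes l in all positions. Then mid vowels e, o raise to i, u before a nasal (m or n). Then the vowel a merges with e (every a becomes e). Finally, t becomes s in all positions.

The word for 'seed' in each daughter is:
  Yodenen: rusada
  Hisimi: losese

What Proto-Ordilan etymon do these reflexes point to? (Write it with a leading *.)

Position 4: Yodenen has a, Hisimi has e. Yodenen preserves a here (none of its changes turn any other segment into a), so the proto-segment is *a.
Position 1: Yodenen has r, Hisimi has l. Yodenen preserves r here (none of its changes turn any other segment into r), so the proto-segment is *r.
Position 6: Yodenen has a, Hisimi has e. Yodenen preserves a here (none of its changes turn any other segment into a), so the proto-segment is *a.
This points to *rosata. Verify forward in each daughter:
Yodenen: start from *rosata.
  rule 1 (intervocalic voicing): rosata → rosada
  rule 2: no change — rosada
  rule 3 (vowel merger): rosada → rusada
  ⇒ Yodenen rusada
Hisimi: *rosata
  rosata → losata   [unconditioned shift]
  losata (rule 2 does not apply)
  losata → losete   [vowel merger]
  losete → losese   [unconditioned shift]
  giving Hisimi losese.
*rosata is the unique common source.

*rosata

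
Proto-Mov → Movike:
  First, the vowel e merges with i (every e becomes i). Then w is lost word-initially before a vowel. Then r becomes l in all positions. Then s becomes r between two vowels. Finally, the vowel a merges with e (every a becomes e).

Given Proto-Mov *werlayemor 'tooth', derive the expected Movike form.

illeyimol

Movike: start from *werlayemor.
  rule 1 (vowel merger): werlayemor → wirlayimor
  rule 2 (glide loss): wirlayimor → irlayimor
  rule 3 (unconditioned shift): irlayimor → illayimol
  rule 4: no change — illayimol
  rule 5 (vowel merger): illayimol → illeyimol
  ⇒ Movike illeyimol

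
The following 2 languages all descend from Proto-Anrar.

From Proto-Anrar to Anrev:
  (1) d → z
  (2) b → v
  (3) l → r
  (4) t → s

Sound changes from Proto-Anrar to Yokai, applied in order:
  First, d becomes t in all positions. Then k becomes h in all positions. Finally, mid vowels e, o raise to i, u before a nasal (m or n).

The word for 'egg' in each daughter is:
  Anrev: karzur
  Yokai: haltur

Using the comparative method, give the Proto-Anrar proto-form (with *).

Position 1: Anrev has k, Yokai has h. Anrev preserves k here (none of its changes turn any other segment into k), so the proto-segment is *k.
Position 4: Anrev has z, Yokai has t. Taking the neighbouring segments as reconstructed: Anrev z could go back to *d or *z; Yokai t could go back to *t or *d — the one source consistent with every daughter is *d.
Position 3: Anrev has r, Yokai has l. Yokai preserves l here (none of its changes turn any other segment into l), so the proto-segment is *l.
The remaining positions agree across the daughters. Check the candidate against every language:
Anrev: *kaldur
  kaldur → kalzur   [unconditioned shift]
  kalzur (rule 2 does not apply)
  kalzur → karzur   [unconditioned shift]
  karzur (rule 4 does not apply)
  giving Anrev karzur.
Yokai: start from *kaldur.
  rule 1 (unconditioned shift): kaldur → kaltur
  rule 2 (unconditioned shift): kaltur → haltur
  rule 3: no change — haltur
  ⇒ Yokai haltur
Only *kaldur yields all of Anrev karzur, Yokai haltur.

*kaldur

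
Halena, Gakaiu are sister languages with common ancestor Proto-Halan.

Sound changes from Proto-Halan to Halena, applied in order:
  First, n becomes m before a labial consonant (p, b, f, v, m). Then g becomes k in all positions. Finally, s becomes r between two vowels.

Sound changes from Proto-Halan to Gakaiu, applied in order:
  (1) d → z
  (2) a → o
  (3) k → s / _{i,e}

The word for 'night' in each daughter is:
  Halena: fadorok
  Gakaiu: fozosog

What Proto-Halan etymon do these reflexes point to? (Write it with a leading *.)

*fadosog

Position 7: Halena has k, Gakaiu has g. Gakaiu preserves g here (none of its changes turn any other segment into g), so the proto-segment is *g.
Position 3: Halena has d, Gakaiu has z. Halena preserves d here (none of its changes turn any other segment into d), so the proto-segment is *d.
Position 5: Halena has r, Gakaiu has s. Taking the neighbouring segments as reconstructed: Halena r could go back to *s or *r; Gakaiu s can only go back to *s — the one source consistent with every daughter is *s.
Continuing position by position gives *fadosog; check it forward:
Halena: start from *fadosog.
  rule 1: no change — fadosog
  rule 2 (unconditioned shift): fadosog → fadosok
  rule 3 (rhotacism): fadosok → fadorok
  ⇒ Halena fadorok
Gakaiu: *fadosog > fazosog > fozosog  (by unconditioned shift, vowel merger)
No other proto-form is consistent with every reflex, so the reconstruction is *fadosog.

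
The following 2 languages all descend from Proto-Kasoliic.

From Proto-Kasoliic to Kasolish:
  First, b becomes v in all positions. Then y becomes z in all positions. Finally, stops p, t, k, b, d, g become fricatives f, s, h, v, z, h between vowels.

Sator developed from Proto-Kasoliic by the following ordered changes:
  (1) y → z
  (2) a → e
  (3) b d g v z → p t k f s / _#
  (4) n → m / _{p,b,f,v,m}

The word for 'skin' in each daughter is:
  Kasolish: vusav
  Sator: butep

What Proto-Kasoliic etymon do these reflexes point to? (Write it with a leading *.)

Position 3: Kasolish has s, Sator has t. Taking the neighbouring segments as reconstructed: Kasolish s could go back to *t or *s; Sator t can only go back to *t — the one source consistent with every daughter is *t.
Position 5: Kasolish has v, Sator has p. Taking the neighbouring segments as reconstructed: Kasolish v could go back to *b or *v; Sator p could go back to *p or *b — the one source consistent with every daughter is *b.
Position 1: Kasolish has v, Sator has b. Sator preserves b here (none of its changes turn any other segment into b), so the proto-segment is *b.
Continuing position by position gives *butab; check it forward:
Kasolish: *butab
  butab → vutav   [unconditioned shift]
  vutav (rule 2 does not apply)
  vutav → vusav   [intervocalic lenition]
  giving Kasolish vusav.
Sator: *butab > buteb > butep  (by vowel merger, final devoicing)
Only *butab yields all of Kasolish vusav, Sator butep.

*butab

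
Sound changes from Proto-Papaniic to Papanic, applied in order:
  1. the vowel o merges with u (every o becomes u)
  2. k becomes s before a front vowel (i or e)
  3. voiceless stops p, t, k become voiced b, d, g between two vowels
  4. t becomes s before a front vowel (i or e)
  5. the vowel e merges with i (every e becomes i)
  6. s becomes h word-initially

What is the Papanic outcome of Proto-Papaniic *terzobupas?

hirzububas

Papanic: *terzobupas
  terzobupas → terzubupas   [vowel merger]
  terzubupas (rule 2 does not apply)
  terzubupas → terzububas   [intervocalic voicing]
  terzububas → serzububas   [palatalisation]
  serzububas → sirzububas   [vowel merger]
  sirzububas → hirzububas   [debuccalisation]
  giving Papanic hirzububas.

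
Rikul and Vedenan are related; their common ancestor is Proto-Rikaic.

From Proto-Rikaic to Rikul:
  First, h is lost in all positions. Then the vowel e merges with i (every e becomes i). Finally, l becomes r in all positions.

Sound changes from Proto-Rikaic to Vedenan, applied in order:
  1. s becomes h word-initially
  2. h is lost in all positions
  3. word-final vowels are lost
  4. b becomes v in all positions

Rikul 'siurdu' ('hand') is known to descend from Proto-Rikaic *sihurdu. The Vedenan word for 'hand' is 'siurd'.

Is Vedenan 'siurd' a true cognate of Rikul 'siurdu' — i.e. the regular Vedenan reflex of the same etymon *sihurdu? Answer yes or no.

no

Derive the expected Vedenan reflex of *sihurdu:
Vedenan: *sihurdu
  sihurdu → hihurdu   [debuccalisation]
  hihurdu → iurdu   [h-loss]
  iurdu → iurd   [apocope]
  iurd (rule 4 does not apply)
  giving Vedenan iurd.
The regular Vedenan reflex would be 'iurd', but the attested form is 'siurd'. The correspondence is irregular, so they are not cognates (the Vedenan form has a different source).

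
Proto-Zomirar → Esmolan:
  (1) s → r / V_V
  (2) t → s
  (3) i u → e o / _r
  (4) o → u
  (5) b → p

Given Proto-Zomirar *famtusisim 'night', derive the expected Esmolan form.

Esmolan: start from *famtusisim.
  rule 1 (rhotacism): famtusisim → famturirim
  rule 2 (unconditioned shift): famturirim → famsuririm
  rule 3 (pre-rhotic lowering): famsuririm → famsorerim
  rule 4 (vowel merger): famsorerim → famsurerim
  rule 5: no change — famsurerim
  ⇒ Esmolan famsurerim

famsurerim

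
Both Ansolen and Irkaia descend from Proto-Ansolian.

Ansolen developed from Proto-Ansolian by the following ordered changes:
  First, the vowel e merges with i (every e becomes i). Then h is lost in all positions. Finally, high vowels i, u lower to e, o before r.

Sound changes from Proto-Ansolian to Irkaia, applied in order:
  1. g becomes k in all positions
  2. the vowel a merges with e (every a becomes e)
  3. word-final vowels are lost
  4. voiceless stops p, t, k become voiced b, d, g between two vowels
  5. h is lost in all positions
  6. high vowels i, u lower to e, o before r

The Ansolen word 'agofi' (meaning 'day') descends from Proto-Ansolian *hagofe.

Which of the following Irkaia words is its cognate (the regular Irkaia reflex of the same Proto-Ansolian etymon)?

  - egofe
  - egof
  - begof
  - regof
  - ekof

egof

Irkaia: start from *hagofe.
  rule 1 (unconditioned shift): hagofe → hakofe
  rule 2 (vowel merger): hakofe → hekofe
  rule 3 (apocope): hekofe → hekof
  rule 4 (intervocalic voicing): hekof → hegof
  rule 5 (h-loss): hegof → egof
  rule 6: no change — egof
  ⇒ Irkaia egof
Only 'egof' matches the regular Irkaia development of *hagofe.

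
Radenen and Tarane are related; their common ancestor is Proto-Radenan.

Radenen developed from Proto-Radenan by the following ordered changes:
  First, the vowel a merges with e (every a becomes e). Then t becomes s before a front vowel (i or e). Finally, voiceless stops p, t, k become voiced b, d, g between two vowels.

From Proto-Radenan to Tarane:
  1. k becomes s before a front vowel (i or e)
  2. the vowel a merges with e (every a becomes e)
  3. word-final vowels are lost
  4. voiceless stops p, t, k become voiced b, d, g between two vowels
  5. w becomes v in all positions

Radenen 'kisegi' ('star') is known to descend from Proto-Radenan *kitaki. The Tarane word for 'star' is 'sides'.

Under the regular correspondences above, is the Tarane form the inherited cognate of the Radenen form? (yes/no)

Derive the expected Tarane reflex of *kitaki:
Tarane: *kitaki
  kitaki → sitasi   [palatalisation]
  sitasi → sitesi   [vowel merger]
  sitesi → sites   [apocope]
  sites → sides   [intervocalic voicing]
  sides (rule 5 does not apply)
  giving Tarane sides.
Tarane 'sides' matches the regular reflex exactly, so the pair is cognate.

yes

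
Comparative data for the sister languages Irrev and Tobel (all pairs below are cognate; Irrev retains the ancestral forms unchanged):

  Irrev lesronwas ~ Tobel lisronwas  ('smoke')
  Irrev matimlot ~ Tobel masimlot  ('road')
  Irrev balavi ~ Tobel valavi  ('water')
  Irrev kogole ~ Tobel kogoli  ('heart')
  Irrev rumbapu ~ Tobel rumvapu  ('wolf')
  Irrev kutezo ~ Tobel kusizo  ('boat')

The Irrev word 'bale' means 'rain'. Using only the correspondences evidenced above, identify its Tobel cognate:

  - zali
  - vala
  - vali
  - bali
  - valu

vali

balavi ~ valavi — Irrev b corresponds to Tobel v word-initially before a back vowel.
kogole ~ kogoli — Irrev e corresponds to Tobel i word-finally.
Applying these to Irrev 'bale':
  bale → vale   (b→v word-initially before a back vowel)
  vale → vali   (e→i word-finally)
So the Tobel cognate is 'vali'.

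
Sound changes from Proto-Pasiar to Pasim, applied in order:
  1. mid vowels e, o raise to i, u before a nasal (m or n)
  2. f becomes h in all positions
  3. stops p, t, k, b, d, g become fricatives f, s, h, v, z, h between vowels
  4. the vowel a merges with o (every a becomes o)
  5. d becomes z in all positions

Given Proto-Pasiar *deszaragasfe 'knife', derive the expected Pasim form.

zeszorohoshe

Pasim: start from *deszaragasfe.
  rule 1: no change — deszaragasfe
  rule 2 (unconditioned shift): deszaragasfe → deszaragashe
  rule 3 (intervocalic lenition): deszaragashe → deszarahashe
  rule 4 (vowel merger): deszarahashe → deszorohoshe
  rule 5 (unconditioned shift): deszorohoshe → zeszorohoshe
  ⇒ Pasim zeszorohoshe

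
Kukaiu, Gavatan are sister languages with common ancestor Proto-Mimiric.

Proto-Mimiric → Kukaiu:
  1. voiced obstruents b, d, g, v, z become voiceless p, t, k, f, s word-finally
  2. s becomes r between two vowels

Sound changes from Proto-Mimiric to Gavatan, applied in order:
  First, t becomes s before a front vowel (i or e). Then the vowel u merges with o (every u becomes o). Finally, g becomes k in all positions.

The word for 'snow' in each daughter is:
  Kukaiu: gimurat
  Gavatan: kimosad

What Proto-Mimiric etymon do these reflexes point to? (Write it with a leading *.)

*gimusad

Position 4: Kukaiu has u, Gavatan has o. Kukaiu preserves u here (none of its changes turn any other segment into u), so the proto-segment is *u.
Position 7: Kukaiu has t, Gavatan has d. Gavatan preserves d here (none of its changes turn any other segment into d), so the proto-segment is *d.
Position 1: Kukaiu has g, Gavatan has k. Kukaiu preserves g here (none of its changes turn any other segment into g), so the proto-segment is *g.
This points to *gimusad. Verify forward in each daughter:
Kukaiu: start from *gimusad.
  rule 1 (final devoicing): gimusad → gimusat
  rule 2 (rhotacism): gimusat → gimurat
  ⇒ Kukaiu gimurat
Gavatan: start from *gimusad.
  rule 1: no change — gimusad
  rule 2 (vowel merger): gimusad → gimosad
  rule 3 (unconditioned shift): gimosad → kimosad
  ⇒ Gavatan kimosad
*gimusad is the unique common source.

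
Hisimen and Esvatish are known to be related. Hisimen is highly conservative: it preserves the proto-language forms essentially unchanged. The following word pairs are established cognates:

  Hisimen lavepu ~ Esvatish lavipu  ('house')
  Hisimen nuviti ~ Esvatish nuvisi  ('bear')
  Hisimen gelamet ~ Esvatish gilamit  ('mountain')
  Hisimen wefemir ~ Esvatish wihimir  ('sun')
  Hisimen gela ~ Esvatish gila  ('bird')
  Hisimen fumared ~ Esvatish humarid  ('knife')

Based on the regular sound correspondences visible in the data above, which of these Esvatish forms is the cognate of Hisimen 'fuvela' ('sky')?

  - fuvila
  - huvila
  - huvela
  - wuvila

fumared ~ humarid — Hisimen f corresponds to Esvatish h word-initially before a back vowel.
gelamet ~ gilamit, gela ~ gila — Hisimen e corresponds to Esvatish i after a consonant, before a consonant other than r, m, n, p, b, f, v.
Applying these to Hisimen 'fuvela':
  fuvela → huvela   (f→h word-initially before a back vowel)
  huvela → huvila   (e→i after a consonant, before a consonant other than r, m, n, p, b, f, v)
So the Esvatish cognate is 'huvila'.

huvila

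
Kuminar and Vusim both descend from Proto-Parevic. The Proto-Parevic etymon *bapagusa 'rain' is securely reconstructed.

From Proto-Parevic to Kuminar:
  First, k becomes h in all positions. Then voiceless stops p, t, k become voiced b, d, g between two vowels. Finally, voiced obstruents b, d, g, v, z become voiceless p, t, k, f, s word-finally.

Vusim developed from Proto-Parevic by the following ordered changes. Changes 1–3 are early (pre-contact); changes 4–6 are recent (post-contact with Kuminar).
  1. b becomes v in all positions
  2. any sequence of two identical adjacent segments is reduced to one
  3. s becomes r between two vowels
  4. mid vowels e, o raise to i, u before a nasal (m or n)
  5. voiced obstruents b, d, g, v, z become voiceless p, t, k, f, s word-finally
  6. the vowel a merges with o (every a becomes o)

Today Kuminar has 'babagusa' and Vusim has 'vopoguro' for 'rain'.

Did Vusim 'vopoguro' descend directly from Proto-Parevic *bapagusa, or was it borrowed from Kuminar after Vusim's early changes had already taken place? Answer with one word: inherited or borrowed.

If inherited, *bapagusa would pass through all of Vusim's changes:
Vusim: start from *bapagusa.
  rule 1 (unconditioned shift): bapagusa → vapagusa
  rule 2: no change — vapagusa
  rule 3 (rhotacism): vapagusa → vapagura
  rule 4: no change — vapagura
  rule 5: no change — vapagura
  rule 6 (vowel merger): vapagura → vopoguro
  ⇒ Vusim vopoguro
If borrowed from Kuminar 'babagusa' after the early changes, it would undergo only the recent ones:
  rule 4 (pre-nasal raising): no change (babagusa)
  rule 5 (final devoicing): no change (babagusa)
  rule 6 (vowel merger): babagusa → boboguso
  ⇒ as a loan: boboguso
Vusim 'vopoguro' matches the inherited outcome exactly, so it is an inherited cognate, not a loan.

inherited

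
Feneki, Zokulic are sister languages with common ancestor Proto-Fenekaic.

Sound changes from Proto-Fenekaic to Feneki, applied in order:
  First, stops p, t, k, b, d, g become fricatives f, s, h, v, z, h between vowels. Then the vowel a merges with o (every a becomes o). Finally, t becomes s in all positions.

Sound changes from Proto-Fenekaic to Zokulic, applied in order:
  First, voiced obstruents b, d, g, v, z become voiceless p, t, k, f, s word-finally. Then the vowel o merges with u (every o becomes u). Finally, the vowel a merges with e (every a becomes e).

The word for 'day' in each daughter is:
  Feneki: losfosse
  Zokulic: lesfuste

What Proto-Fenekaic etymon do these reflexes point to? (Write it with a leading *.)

*lasfoste

Position 7: Feneki has s, Zokulic has t. Taking the neighbouring segments as reconstructed: Feneki s could go back to *t or *s; Zokulic t can only go back to *t — the one source consistent with every daughter is *t.
Position 2: Feneki has o, Zokulic has e. Taking the neighbouring segments as reconstructed: Feneki o could go back to *a or *o; Zokulic e could go back to *a or *e — the one source consistent with every daughter is *a.
Continuing position by position gives *lasfoste; check it forward:
Feneki: start from *lasfoste.
  rule 1: no change — lasfoste
  rule 2 (vowel merger): lasfoste → losfoste
  rule 3 (unconditioned shift): losfoste → losfosse
  ⇒ Feneki losfosse
Zokulic: start from *lasfoste.
  rule 1: no change — lasfoste
  rule 2 (vowel merger): lasfoste → lasfuste
  rule 3 (vowel merger): lasfuste → lesfuste
  ⇒ Zokulic lesfuste
*lasfoste is the unique common source.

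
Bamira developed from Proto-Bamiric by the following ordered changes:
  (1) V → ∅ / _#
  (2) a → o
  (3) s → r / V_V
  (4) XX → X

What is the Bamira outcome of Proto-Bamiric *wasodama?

Bamira: *wasodama
  wasodama → wasodam   [apocope]
  wasodam → wosodom   [vowel merger]
  wosodom → worodom   [rhotacism]
  worodom (rule 4 does not apply)
  giving Bamira worodom.

worodom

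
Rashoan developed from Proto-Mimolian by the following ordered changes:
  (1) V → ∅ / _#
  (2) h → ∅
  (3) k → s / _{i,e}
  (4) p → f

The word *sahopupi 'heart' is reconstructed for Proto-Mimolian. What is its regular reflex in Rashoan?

saofuf

Rashoan: *sahopupi > sahopup > saopup > saofuf  (by apocope, h-loss, unconditioned shift)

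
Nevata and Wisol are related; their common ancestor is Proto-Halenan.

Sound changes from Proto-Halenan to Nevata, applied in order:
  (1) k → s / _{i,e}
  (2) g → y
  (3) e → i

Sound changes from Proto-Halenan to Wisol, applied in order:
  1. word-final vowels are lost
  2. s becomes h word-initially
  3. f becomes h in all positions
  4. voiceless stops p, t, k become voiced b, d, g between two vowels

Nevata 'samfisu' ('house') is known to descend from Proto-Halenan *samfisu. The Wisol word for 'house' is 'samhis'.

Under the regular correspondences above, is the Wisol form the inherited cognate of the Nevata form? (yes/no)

no

Derive the expected Wisol reflex of *samfisu:
Wisol: *samfisu
  samfisu → samfis   [apocope]
  samfis → hamfis   [debuccalisation]
  hamfis → hamhis   [unconditioned shift]
  hamhis (rule 4 does not apply)
  giving Wisol hamhis.
The regular Wisol reflex would be 'hamhis', but the attested form is 'samhis'. The correspondence is irregular, so they are not cognates (the Wisol form has a different source).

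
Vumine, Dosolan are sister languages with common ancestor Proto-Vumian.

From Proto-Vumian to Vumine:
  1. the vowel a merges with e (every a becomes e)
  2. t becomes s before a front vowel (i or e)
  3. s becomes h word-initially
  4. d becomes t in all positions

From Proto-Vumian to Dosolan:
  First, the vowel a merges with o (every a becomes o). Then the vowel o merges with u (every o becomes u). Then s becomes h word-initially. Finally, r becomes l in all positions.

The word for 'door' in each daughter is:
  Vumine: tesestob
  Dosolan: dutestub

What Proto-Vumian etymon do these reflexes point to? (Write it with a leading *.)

Position 7: Vumine has o, Dosolan has u. Vumine preserves o here (none of its changes turn any other segment into o), so the proto-segment is *o.
Position 3: Vumine has s, Dosolan has t. Dosolan preserves t here (none of its changes turn any other segment into t), so the proto-segment is *t.
Continuing position by position gives *datestob; check it forward:
Vumine: *datestob
  datestob → detestob   [vowel merger]
  detestob → desestob   [palatalisation]
  desestob (rule 3 does not apply)
  desestob → tesestob   [unconditioned shift]
  giving Vumine tesestob.
Dosolan: *datestob > dotestob > dutestub  (by vowel merger, vowel merger)
Only *datestob yields all of Vumine tesestob, Dosolan dutestub.

*datestob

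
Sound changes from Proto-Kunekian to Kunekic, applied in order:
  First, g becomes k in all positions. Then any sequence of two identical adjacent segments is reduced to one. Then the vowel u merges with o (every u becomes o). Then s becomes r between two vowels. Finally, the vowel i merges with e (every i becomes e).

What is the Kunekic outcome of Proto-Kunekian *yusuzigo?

yorozeko

Kunekic: *yusuzigo
  yusuzigo → yusuziko   [unconditioned shift]
  yusuziko (rule 2 does not apply)
  yusuziko → yosoziko   [vowel merger]
  yosoziko → yoroziko   [rhotacism]
  yoroziko → yorozeko   [vowel merger]
  giving Kunekic yorozeko.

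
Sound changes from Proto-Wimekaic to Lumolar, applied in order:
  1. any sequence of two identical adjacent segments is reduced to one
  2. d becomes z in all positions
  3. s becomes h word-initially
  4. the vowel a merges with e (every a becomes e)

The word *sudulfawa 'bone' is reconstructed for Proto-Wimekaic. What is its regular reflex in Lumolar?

huzulfewe

Lumolar: *sudulfawa > suzulfawa > huzulfawa > huzulfewe  (by unconditioned shift, debuccalisation, vowel merger)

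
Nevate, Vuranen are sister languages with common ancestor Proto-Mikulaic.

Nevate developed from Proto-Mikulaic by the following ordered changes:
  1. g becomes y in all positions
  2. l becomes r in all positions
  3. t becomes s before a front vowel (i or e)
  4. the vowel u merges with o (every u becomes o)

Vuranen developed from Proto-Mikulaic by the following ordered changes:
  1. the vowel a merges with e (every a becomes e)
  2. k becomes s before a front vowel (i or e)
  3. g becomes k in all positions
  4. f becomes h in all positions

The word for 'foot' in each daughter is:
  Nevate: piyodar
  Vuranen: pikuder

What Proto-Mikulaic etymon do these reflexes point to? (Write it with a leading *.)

Position 4: Nevate has o, Vuranen has u. Vuranen preserves u here (none of its changes turn any other segment into u), so the proto-segment is *u.
Position 3: Nevate has y, Vuranen has k. Taking the neighbouring segments as reconstructed: Nevate y could go back to *g or *y; Vuranen k could go back to *k or *g — the one source consistent with every daughter is *g.
This points to *pigudar. Verify forward in each daughter:
Nevate: start from *pigudar.
  rule 1 (unconditioned shift): pigudar → piyudar
  rule 2: no change — piyudar
  rule 3: no change — piyudar
  rule 4 (vowel merger): piyudar → piyodar
  ⇒ Nevate piyodar
Vuranen: start from *pigudar.
  rule 1 (vowel merger): pigudar → piguder
  rule 2: no change — piguder
  rule 3 (unconditioned shift): piguder → pikuder
  rule 4: no change — pikuder
  ⇒ Vuranen pikuder
*pigudar is the unique common source.

*pigudar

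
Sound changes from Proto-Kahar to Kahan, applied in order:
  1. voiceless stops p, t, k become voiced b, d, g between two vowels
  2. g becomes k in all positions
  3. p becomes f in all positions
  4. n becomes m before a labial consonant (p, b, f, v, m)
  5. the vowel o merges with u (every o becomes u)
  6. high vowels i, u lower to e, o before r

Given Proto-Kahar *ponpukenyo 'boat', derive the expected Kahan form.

fumfukenyu

Kahan: *ponpukenyo
  ponpukenyo → ponpugenyo   [intervocalic voicing]
  ponpugenyo → ponpukenyo   [unconditioned shift]
  ponpukenyo → fonfukenyo   [unconditioned shift]
  fonfukenyo → fomfukenyo   [nasal place assimilation]
  fomfukenyo → fumfukenyu   [vowel merger]
  fumfukenyu (rule 6 does not apply)
  giving Kahan fumfukenyu.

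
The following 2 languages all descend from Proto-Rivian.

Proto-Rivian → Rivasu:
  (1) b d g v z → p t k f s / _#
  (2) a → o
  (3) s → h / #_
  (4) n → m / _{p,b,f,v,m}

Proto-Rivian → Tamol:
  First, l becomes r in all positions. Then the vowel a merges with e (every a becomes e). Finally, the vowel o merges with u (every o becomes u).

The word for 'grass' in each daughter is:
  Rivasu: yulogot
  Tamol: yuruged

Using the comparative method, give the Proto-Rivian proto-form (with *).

*yulogad

Position 4: Rivasu has o, Tamol has u. Taking the neighbouring segments as reconstructed: Rivasu o could go back to *a or *o; Tamol u could go back to *o or *u — the one source consistent with every daughter is *o.
Position 7: Rivasu has t, Tamol has d. Tamol preserves d here (none of its changes turn any other segment into d), so the proto-segment is *d.
Position 3: Rivasu has l, Tamol has r. Rivasu preserves l here (none of its changes turn any other segment into l), so the proto-segment is *l.
This points to *yulogad. Verify forward in each daughter:
Rivasu: start from *yulogad.
  rule 1 (final devoicing): yulogad → yulogat
  rule 2 (vowel merger): yulogat → yulogot
  rule 3: no change — yulogot
  rule 4: no change — yulogot
  ⇒ Rivasu yulogot
Tamol: *yulogad > yurogad > yuroged > yuruged  (by unconditioned shift, vowel merger, vowel merger)
*yulogad is the unique common source.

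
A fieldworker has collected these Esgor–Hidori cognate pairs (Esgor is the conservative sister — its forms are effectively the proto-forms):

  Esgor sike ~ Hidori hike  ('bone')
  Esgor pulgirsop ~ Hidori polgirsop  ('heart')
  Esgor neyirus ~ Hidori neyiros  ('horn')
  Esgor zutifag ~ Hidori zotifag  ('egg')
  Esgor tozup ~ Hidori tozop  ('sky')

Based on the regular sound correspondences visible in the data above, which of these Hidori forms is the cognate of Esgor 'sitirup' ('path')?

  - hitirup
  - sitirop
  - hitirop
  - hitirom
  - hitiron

hitirop

sike ~ hike — Esgor s corresponds to Hidori h word-initially before a front vowel.
tozup ~ tozop — Esgor u corresponds to Hidori o after a consonant, before a labial obstruent.
Applying these to Esgor 'sitirup':
  sitirup → hitirup   (s→h word-initially before a front vowel)
  hitirup → hitirop   (u→o after a consonant, before a labial obstruent)
So the Hidori cognate is 'hitirop'.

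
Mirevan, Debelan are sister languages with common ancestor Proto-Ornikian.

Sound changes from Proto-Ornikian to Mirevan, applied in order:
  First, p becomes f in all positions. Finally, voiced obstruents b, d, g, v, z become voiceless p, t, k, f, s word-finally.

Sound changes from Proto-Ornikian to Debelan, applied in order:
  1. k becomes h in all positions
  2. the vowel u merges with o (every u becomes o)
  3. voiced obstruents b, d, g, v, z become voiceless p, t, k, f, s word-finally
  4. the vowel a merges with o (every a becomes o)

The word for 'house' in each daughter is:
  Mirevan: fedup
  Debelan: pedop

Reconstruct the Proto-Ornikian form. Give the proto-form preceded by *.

Position 5: Mirevan has p, Debelan has p. In Mirevan, p can only continue *b, so the proto-segment is *b.
Position 4: Mirevan has u, Debelan has o. Mirevan preserves u here (none of its changes turn any other segment into u), so the proto-segment is *u.
Position 1: Mirevan has f, Debelan has p. Taking the neighbouring segments as reconstructed: Mirevan f could go back to *p or *f; Debelan p can only go back to *p — the one source consistent with every daughter is *p.
This points to *pedub. Verify forward in each daughter:
Mirevan: *pedub > fedub > fedup  (by unconditioned shift, final devoicing)
Debelan: start from *pedub.
  rule 1: no change — pedub
  rule 2 (vowel merger): pedub → pedob
  rule 3 (final devoicing): pedob → pedop
  rule 4: no change — pedop
  ⇒ Debelan pedop
*pedub is the unique common source.

*pedub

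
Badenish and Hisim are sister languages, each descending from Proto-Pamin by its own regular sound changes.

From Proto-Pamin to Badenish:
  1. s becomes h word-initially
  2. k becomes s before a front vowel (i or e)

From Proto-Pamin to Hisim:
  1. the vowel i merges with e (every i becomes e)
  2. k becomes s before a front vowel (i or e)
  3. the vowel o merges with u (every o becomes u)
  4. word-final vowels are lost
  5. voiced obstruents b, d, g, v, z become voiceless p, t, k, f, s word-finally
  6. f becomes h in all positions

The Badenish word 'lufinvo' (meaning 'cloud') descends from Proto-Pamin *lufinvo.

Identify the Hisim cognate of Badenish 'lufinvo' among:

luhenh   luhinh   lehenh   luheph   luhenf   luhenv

luhenh

Hisim: *lufinvo > lufenvo > lufenvu > lufenv > lufenf > luhenh  (by vowel merger, vowel merger, apocope, final devoicing, unconditioned shift)
The other candidates each miss or misapply at least one Hisim change.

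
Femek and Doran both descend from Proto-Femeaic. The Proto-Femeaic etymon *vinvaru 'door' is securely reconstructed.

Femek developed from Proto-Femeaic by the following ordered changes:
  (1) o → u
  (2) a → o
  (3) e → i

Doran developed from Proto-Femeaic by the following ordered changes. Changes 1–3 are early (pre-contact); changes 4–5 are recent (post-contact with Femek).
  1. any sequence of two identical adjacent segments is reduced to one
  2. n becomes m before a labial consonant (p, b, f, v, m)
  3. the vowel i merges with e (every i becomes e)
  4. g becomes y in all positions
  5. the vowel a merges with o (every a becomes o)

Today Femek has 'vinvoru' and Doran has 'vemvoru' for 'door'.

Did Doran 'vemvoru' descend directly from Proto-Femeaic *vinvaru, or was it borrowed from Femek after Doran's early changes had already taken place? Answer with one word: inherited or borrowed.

inherited

If inherited, *vinvaru would pass through all of Doran's changes:
Doran: start from *vinvaru.
  rule 1: no change — vinvaru
  rule 2 (nasal place assimilation): vinvaru → vimvaru
  rule 3 (vowel merger): vimvaru → vemvaru
  rule 4: no change — vemvaru
  rule 5 (vowel merger): vemvaru → vemvoru
  ⇒ Doran vemvoru
If borrowed from Femek 'vinvoru' after the early changes, it would undergo only the recent ones:
  rule 4 (unconditioned shift): no change (vinvoru)
  rule 5 (vowel merger): no change (vinvoru)
  ⇒ as a loan: vinvoru
Doran 'vemvoru' matches the inherited outcome exactly, so it is an inherited cognate, not a loan.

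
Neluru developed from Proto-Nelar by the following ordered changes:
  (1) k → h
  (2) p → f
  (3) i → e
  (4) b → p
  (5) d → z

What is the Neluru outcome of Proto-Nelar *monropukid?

Neluru: *monropukid > monropuhid > monrofuhid > monrofuhed > monrofuhez  (by unconditioned shift, unconditioned shift, vowel merger, unconditioned shift)

monrofuhez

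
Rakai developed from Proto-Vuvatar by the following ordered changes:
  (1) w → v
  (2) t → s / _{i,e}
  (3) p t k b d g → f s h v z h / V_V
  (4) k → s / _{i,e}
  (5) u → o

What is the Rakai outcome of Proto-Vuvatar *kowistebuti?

kovissevosi

Rakai: start from *kowistebuti.
  rule 1 (unconditioned shift): kowistebuti → kovistebuti
  rule 2 (palatalisation): kovistebuti → kovissebusi
  rule 3 (intervocalic lenition): kovissebusi → kovissevusi
  rule 4: no change — kovissevusi
  rule 5 (vowel merger): kovissevusi → kovissevosi
  ⇒ Rakai kovissevosi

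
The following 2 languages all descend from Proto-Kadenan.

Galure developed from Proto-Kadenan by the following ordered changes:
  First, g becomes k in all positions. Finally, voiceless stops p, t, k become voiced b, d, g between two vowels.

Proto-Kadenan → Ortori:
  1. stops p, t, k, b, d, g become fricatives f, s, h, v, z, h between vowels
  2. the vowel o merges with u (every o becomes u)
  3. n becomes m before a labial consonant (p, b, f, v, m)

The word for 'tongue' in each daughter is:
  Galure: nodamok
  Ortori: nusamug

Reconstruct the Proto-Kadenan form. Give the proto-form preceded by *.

Position 3: Galure has d, Ortori has s. Taking the neighbouring segments as reconstructed: Galure d could go back to *t or *d; Ortori s could go back to *t or *s — the one source consistent with every daughter is *t.
Position 7: Galure has k, Ortori has g. Ortori preserves g here (none of its changes turn any other segment into g), so the proto-segment is *g.
Verify the candidate proto-form against each daughter:
Galure: start from *notamog.
  rule 1 (unconditioned shift): notamog → notamok
  rule 2 (intervocalic voicing): notamok → nodamok
  ⇒ Galure nodamok
Ortori: *notamog
  notamog → nosamog   [intervocalic lenition]
  nosamog → nusamug   [vowel merger]
  nusamug (rule 3 does not apply)
  giving Ortori nusamug.
*notamog is the unique common source.

*notamog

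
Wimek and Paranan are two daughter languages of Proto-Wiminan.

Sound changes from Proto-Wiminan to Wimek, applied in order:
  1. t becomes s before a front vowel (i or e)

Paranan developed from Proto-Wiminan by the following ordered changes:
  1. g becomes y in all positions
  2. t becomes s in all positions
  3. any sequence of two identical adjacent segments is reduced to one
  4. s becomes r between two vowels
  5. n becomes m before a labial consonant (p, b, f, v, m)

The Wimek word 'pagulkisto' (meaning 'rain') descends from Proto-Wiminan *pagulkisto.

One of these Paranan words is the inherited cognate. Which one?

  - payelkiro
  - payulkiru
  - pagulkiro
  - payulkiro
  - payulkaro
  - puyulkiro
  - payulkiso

Paranan: start from *pagulkisto.
  rule 1 (unconditioned shift): pagulkisto → payulkisto
  rule 2 (unconditioned shift): payulkisto → payulkisso
  rule 3 (degemination): payulkisso → payulkiso
  rule 4 (rhotacism): payulkiso → payulkiro
  rule 5: no change — payulkiro
  ⇒ Paranan payulkiro

payulkiro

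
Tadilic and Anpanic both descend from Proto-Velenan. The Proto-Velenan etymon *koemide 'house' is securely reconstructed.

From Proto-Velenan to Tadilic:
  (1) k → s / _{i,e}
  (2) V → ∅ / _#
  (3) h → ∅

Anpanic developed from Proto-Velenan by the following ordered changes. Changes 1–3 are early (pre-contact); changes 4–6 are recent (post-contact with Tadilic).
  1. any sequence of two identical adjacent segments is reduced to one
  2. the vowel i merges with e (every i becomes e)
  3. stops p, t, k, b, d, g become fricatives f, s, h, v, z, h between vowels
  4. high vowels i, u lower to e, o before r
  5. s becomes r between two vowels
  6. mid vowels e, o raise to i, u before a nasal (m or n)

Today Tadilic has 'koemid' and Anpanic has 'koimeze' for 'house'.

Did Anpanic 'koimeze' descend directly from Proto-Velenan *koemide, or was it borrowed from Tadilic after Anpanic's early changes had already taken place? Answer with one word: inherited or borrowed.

If inherited, *koemide would pass through all of Anpanic's changes:
Anpanic: start from *koemide.
  rule 1: no change — koemide
  rule 2 (vowel merger): koemide → koemede
  rule 3 (intervocalic lenition): koemede → koemeze
  rule 4: no change — koemeze
  rule 5: no change — koemeze
  rule 6 (pre-nasal raising): koemeze → koimeze
  ⇒ Anpanic koimeze
If borrowed from Tadilic 'koemid' after the early changes, it would undergo only the recent ones:
  rule 4 (pre-rhotic lowering): no change (koemid)
  rule 5 (rhotacism): no change (koemid)
  rule 6 (pre-nasal raising): koemid → koimid
  ⇒ as a loan: koimid
Anpanic 'koimeze' matches the inherited outcome exactly, so it is an inherited cognate, not a loan.

inherited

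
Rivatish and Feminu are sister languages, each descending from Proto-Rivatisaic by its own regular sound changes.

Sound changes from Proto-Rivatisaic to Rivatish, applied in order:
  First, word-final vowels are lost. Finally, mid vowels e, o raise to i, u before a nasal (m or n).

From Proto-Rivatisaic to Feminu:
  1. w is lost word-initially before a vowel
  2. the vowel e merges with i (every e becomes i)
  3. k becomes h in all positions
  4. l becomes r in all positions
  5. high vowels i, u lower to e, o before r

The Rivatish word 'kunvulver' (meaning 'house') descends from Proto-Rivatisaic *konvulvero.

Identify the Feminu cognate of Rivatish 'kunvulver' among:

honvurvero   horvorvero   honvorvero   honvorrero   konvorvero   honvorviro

Feminu: start from *konvulvero.
  rule 1: no change — konvulvero
  rule 2 (vowel merger): konvulvero → konvulviro
  rule 3 (unconditioned shift): konvulviro → honvulviro
  rule 4 (unconditioned shift): honvulviro → honvurviro
  rule 5 (pre-rhotic lowering): honvurviro → honvorvero
  ⇒ Feminu honvorvero
Only 'honvorvero' matches the regular Feminu development of *konvulvero.

honvorvero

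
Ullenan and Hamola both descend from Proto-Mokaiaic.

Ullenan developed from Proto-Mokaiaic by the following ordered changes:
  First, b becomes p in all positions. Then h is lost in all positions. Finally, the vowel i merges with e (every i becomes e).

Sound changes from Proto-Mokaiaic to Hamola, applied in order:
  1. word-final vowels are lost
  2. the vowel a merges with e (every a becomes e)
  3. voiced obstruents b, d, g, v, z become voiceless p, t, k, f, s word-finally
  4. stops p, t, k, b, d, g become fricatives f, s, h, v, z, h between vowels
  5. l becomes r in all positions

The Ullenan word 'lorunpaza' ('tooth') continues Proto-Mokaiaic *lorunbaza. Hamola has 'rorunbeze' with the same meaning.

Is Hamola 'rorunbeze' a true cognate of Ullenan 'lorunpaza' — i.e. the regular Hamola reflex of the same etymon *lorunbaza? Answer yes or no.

no

Derive the expected Hamola reflex of *lorunbaza:
Hamola: *lorunbaza > lorunbaz > lorunbez > lorunbes > rorunbes  (by apocope, vowel merger, final devoicing, unconditioned shift)
The regular Hamola reflex would be 'rorunbes', but the attested form is 'rorunbeze'. The correspondence is irregular, so they are not cognates (the Hamola form has a different source).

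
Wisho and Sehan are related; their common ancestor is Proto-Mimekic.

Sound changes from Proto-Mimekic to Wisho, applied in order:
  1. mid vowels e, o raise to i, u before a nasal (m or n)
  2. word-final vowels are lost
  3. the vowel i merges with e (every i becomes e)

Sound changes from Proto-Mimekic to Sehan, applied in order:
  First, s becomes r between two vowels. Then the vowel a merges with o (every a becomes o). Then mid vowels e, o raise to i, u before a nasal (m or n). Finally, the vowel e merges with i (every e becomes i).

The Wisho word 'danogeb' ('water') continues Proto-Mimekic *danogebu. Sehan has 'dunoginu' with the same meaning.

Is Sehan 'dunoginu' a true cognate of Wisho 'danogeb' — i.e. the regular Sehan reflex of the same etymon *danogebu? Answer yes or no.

Derive the expected Sehan reflex of *danogebu:
Sehan: *danogebu > donogebu > dunogebu > dunogibu  (by vowel merger, pre-nasal raising, vowel merger)
The regular Sehan reflex would be 'dunogibu', but the attested form is 'dunoginu'. The correspondence is irregular, so they are not cognates (the Sehan form has a different source).

no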